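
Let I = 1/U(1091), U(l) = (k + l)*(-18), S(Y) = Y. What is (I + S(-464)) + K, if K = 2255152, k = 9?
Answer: 44642822399/19800 ≈ 2.2547e+6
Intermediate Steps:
U(l) = -162 - 18*l (U(l) = (9 + l)*(-18) = -162 - 18*l)
I = -1/19800 (I = 1/(-162 - 18*1091) = 1/(-162 - 19638) = 1/(-19800) = -1/19800 ≈ -5.0505e-5)
(I + S(-464)) + K = (-1/19800 - 464) + 2255152 = -9187201/19800 + 2255152 = 44642822399/19800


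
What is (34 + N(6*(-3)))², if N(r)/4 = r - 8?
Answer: 4900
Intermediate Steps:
N(r) = -32 + 4*r (N(r) = 4*(r - 8) = 4*(-8 + r) = -32 + 4*r)
(34 + N(6*(-3)))² = (34 + (-32 + 4*(6*(-3))))² = (34 + (-32 + 4*(-18)))² = (34 + (-32 - 72))² = (34 - 104)² = (-70)² = 4900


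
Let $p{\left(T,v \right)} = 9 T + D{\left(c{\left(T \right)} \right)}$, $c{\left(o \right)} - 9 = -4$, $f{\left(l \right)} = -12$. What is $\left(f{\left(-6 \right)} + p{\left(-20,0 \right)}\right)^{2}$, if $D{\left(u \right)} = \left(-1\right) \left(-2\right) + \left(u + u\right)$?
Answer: $32400$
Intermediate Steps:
$c{\left(o \right)} = 5$ ($c{\left(o \right)} = 9 - 4 = 5$)
$D{\left(u \right)} = 2 + 2 u$
$p{\left(T,v \right)} = 12 + 9 T$ ($p{\left(T,v \right)} = 9 T + \left(2 + 2 \cdot 5\right) = 9 T + \left(2 + 10\right) = 9 T + 12 = 12 + 9 T$)
$\left(f{\left(-6 \right)} + p{\left(-20,0 \right)}\right)^{2} = \left(-12 + \left(12 + 9 \left(-20\right)\right)\right)^{2} = \left(-12 + \left(12 - 180\right)\right)^{2} = \left(-12 - 168\right)^{2} = \left(-180\right)^{2} = 32400$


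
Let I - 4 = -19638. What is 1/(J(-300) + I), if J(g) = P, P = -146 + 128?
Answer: -1/19652 ≈ -5.0885e-5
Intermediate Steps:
P = -18
J(g) = -18
I = -19634 (I = 4 - 19638 = -19634)
1/(J(-300) + I) = 1/(-18 - 19634) = 1/(-19652) = -1/19652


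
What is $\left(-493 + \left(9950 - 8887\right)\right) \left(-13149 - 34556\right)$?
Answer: $-27191850$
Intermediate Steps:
$\left(-493 + \left(9950 - 8887\right)\right) \left(-13149 - 34556\right) = \left(-493 + 1063\right) \left(-47705\right) = 570 \left(-47705\right) = -27191850$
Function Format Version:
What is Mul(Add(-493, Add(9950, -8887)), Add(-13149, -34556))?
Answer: -27191850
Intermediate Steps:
Mul(Add(-493, Add(9950, -8887)), Add(-13149, -34556)) = Mul(Add(-493, 1063), -47705) = Mul(570, -47705) = -27191850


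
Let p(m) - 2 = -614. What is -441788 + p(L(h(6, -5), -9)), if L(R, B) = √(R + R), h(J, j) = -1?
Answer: -442400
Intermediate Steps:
L(R, B) = √2*√R (L(R, B) = √(2*R) = √2*√R)
p(m) = -612 (p(m) = 2 - 614 = -612)
-441788 + p(L(h(6, -5), -9)) = -441788 - 612 = -442400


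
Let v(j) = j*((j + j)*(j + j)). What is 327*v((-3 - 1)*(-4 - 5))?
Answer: 61026048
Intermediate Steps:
v(j) = 4*j**3 (v(j) = j*((2*j)*(2*j)) = j*(4*j**2) = 4*j**3)
327*v((-3 - 1)*(-4 - 5)) = 327*(4*((-3 - 1)*(-4 - 5))**3) = 327*(4*(-4*(-9))**3) = 327*(4*36**3) = 327*(4*46656) = 327*186624 = 61026048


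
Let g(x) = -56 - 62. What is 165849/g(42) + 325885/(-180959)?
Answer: -509327519/361918 ≈ -1407.3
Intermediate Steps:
g(x) = -118
165849/g(42) + 325885/(-180959) = 165849/(-118) + 325885/(-180959) = 165849*(-1/118) + 325885*(-1/180959) = -2811/2 - 325885/180959 = -509327519/361918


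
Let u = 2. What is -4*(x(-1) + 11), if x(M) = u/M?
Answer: -36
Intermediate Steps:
x(M) = 2/M
-4*(x(-1) + 11) = -4*(2/(-1) + 11) = -4*(2*(-1) + 11) = -4*(-2 + 11) = -4*9 = -36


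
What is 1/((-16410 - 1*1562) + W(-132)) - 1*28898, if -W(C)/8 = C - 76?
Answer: -471268585/16308 ≈ -28898.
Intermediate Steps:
W(C) = 608 - 8*C (W(C) = -8*(C - 76) = -8*(-76 + C) = 608 - 8*C)
1/((-16410 - 1*1562) + W(-132)) - 1*28898 = 1/((-16410 - 1*1562) + (608 - 8*(-132))) - 1*28898 = 1/((-16410 - 1562) + (608 + 1056)) - 28898 = 1/(-17972 + 1664) - 28898 = 1/(-16308) - 28898 = -1/16308 - 28898 = -471268585/16308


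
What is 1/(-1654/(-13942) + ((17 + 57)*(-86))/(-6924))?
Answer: 12066801/12522398 ≈ 0.96362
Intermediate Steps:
1/(-1654/(-13942) + ((17 + 57)*(-86))/(-6924)) = 1/(-1654*(-1/13942) + (74*(-86))*(-1/6924)) = 1/(827/6971 - 6364*(-1/6924)) = 1/(827/6971 + 1591/1731) = 1/(12522398/12066801) = 12066801/12522398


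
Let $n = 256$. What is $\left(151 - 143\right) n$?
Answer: $2048$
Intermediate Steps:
$\left(151 - 143\right) n = \left(151 - 143\right) 256 = 8 \cdot 256 = 2048$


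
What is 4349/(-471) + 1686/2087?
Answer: -8282257/982977 ≈ -8.4257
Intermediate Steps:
4349/(-471) + 1686/2087 = 4349*(-1/471) + 1686*(1/2087) = -4349/471 + 1686/2087 = -8282257/982977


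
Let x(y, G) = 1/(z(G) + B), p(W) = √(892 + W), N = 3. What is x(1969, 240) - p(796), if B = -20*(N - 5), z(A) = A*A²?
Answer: 1/13824040 - 2*√422 ≈ -41.085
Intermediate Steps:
z(A) = A³
B = 40 (B = -20*(3 - 5) = -20*(-2) = 40)
x(y, G) = 1/(40 + G³) (x(y, G) = 1/(G³ + 40) = 1/(40 + G³))
x(1969, 240) - p(796) = 1/(40 + 240³) - √(892 + 796) = 1/(40 + 13824000) - √1688 = 1/13824040 - 2*√422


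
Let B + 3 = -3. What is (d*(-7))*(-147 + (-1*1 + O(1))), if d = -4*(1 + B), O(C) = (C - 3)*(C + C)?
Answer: 21280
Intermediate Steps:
B = -6 (B = -3 - 3 = -6)
O(C) = 2*C*(-3 + C) (O(C) = (-3 + C)*(2*C) = 2*C*(-3 + C))
d = 20 (d = -4*(1 - 6) = -4*(-5) = 20)
(d*(-7))*(-147 + (-1*1 + O(1))) = (20*(-7))*(-147 + (-1*1 + 2*1*(-3 + 1))) = -140*(-147 + (-1 + 2*1*(-2))) = -140*(-147 + (-1 - 4)) = -140*(-147 - 5) = -140*(-152) = 21280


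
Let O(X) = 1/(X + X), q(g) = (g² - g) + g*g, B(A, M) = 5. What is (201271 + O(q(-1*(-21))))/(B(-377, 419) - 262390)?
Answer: -3573079/4658010 ≈ -0.76708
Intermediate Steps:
q(g) = -g + 2*g² (q(g) = (g² - g) + g² = -g + 2*g²)
O(X) = 1/(2*X)
(201271 + O(q(-1*(-21))))/(B(-377, 419) - 262390) = (201271 + 1/(2*(((-1*(-21))*(-1 + 2*(-1*(-21)))))))/(5 - 262390) = (201271 + 1/(2*((21*(-1 + 2*21)))))/(-262385) = (201271 + 1/(2*((21*(-1 + 42)))))*(-1/262385) = (201271 + 1/(2*((21*41))))*(-1/262385) = (201271 + (½)/861)*(-1/262385) = (201271 + (½)*(1/861))*(-1/262385) = (201271 + 1/1722)*(-1/262385) = (346588663/1722)*(-1/262385) = -3573079/4658010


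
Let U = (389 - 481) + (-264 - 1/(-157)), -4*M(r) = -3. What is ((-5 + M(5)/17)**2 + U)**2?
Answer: 57893004154341801/527029537024 ≈ 1.0985e+5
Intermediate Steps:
M(r) = 3/4 (M(r) = -1/4*(-3) = 3/4)
U = -55891/157 (U = -92 + (-264 - 1*(-1/157)) = -92 + (-264 + 1/157) = -92 - 41447/157 = -55891/157 ≈ -355.99)
((-5 + M(5)/17)**2 + U)**2 = ((-5 + (3/4)/17)**2 - 55891/157)**2 = ((-5 + (3/4)*(1/17))**2 - 55891/157)**2 = ((-5 + 3/68)**2 - 55891/157)**2 = ((-337/68)**2 - 55891/157)**2 = (113569/4624 - 55891/157)**2 = (-240609651/725968)**2 = 57893004154341801/527029537024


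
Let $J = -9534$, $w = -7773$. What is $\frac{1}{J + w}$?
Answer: $- \frac{1}{17307} \approx -5.778 \cdot 10^{-5}$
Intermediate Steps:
$\frac{1}{J + w} = \frac{1}{-9534 - 7773} = \frac{1}{-17307} = - \frac{1}{17307}$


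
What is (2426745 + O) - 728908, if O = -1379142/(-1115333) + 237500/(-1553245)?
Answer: 588261983423209587/346477081117 ≈ 1.6978e+6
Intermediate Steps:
O = 375450765658/346477081117 (O = -1379142*(-1/1115333) + 237500*(-1/1553245) = 1379142/1115333 - 47500/310649 = 375450765658/346477081117 ≈ 1.0836)
(2426745 + O) - 728908 = (2426745 + 375450765658/346477081117) - 728908 = 840811899666039823/346477081117 - 728908 = 588261983423209587/346477081117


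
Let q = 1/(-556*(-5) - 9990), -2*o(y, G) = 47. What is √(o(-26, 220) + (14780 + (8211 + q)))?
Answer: √298486202385/3605 ≈ 151.55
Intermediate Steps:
o(y, G) = -47/2 (o(y, G) = -½*47 = -47/2)
q = -1/7210 (q = 1/(2780 - 9990) = 1/(-7210) = -1/7210 ≈ -0.00013870)
√(o(-26, 220) + (14780 + (8211 + q))) = √(-47/2 + (14780 + (8211 - 1/7210))) = √(-47/2 + (14780 + 59201309/7210)) = √(-47/2 + 165765109/7210) = √(82797837/3605) = √298486202385/3605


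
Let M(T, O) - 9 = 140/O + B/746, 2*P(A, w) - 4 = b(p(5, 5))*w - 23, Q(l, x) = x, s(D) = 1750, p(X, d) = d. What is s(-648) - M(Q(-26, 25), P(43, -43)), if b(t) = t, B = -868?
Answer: 76081979/43641 ≈ 1743.4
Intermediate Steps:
P(A, w) = -19/2 + 5*w/2 (P(A, w) = 2 + (5*w - 23)/2 = 2 + (-23 + 5*w)/2 = 2 + (-23/2 + 5*w/2) = -19/2 + 5*w/2)
M(T, O) = 2923/373 + 140/O (M(T, O) = 9 + (140/O - 868/746) = 9 + (140/O - 868*1/746) = 9 + (140/O - 434/373) = 9 + (-434/373 + 140/O) = 2923/373 + 140/O)
s(-648) - M(Q(-26, 25), P(43, -43)) = 1750 - (2923/373 + 140/(-19/2 + (5/2)*(-43))) = 1750 - (2923/373 + 140/(-19/2 - 215/2)) = 1750 - (2923/373 + 140/(-117)) = 1750 - (2923/373 + 140*(-1/117)) = 1750 - (2923/373 - 140/117) = 1750 - 1*289771/43641 = 1750 - 289771/43641 = 76081979/43641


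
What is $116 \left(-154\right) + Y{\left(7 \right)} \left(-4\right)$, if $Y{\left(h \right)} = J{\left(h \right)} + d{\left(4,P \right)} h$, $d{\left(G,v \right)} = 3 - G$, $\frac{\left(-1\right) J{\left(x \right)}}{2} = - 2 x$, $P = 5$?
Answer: $-17948$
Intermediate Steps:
$J{\left(x \right)} = 4 x$ ($J{\left(x \right)} = - 2 \left(- 2 x\right) = 4 x$)
$Y{\left(h \right)} = 3 h$ ($Y{\left(h \right)} = 4 h + \left(3 - 4\right) h = 4 h - h = 3 h$)
$116 \left(-154\right) + Y{\left(7 \right)} \left(-4\right) = 116 \left(-154\right) + 3 \cdot 7 \left(-4\right) = -17864 + 21 \left(-4\right) = -17864 - 84 = -17948$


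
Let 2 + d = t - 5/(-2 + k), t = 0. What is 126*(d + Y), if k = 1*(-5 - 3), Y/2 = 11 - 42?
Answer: -8001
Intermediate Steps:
Y = -62 (Y = 2*(11 - 42) = 2*(-31) = -62)
k = -8 (k = 1*(-8) = -8)
d = -3/2 (d = -2 + (0 - 5/(-2 - 8)) = -2 + (0 - 5/(-10)) = -2 + (0 - ⅒*(-5)) = -2 + (0 + ½) = -2 + ½ = -3/2 ≈ -1.5000)
126*(d + Y) = 126*(-3/2 - 62) = 126*(-127/2) = -8001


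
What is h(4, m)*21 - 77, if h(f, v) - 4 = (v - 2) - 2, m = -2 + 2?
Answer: -77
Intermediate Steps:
m = 0
h(f, v) = v (h(f, v) = 4 + ((v - 2) - 2) = 4 + ((-2 + v) - 2) = 4 + (-4 + v) = v)
h(4, m)*21 - 77 = 0*21 - 77 = 0 - 77 = -77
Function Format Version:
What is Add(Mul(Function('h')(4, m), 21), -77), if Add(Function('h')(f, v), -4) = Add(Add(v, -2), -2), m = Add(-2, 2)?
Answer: -77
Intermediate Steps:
m = 0
Function('h')(f, v) = v (Function('h')(f, v) = Add(4, Add(Add(v, -2), -2)) = Add(4, Add(Add(-2, v), -2)) = Add(4, Add(-4, v)) = v)
Add(Mul(Function('h')(4, m), 21), -77) = Add(Mul(0, 21), -77) = Add(0, -77) = -77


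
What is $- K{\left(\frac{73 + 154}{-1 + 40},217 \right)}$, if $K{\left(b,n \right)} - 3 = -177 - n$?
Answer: $391$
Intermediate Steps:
$K{\left(b,n \right)} = -174 - n$ ($K{\left(b,n \right)} = 3 - \left(177 + n\right) = -174 - n$)
$- K{\left(\frac{73 + 154}{-1 + 40},217 \right)} = - (-174 - 217) = \left(-1\right) \left(-391\right) = 391$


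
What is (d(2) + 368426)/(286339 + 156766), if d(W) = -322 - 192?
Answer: 367912/443105 ≈ 0.83030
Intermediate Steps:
d(W) = -514
(d(2) + 368426)/(286339 + 156766) = (-514 + 368426)/(286339 + 156766) = 367912/443105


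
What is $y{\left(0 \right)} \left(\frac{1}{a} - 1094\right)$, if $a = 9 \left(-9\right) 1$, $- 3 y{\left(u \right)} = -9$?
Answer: $- \frac{88615}{27} \approx -3282.0$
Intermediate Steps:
$y{\left(u \right)} = 3$ ($y{\left(u \right)} = \left(- \frac{1}{3}\right) \left(-9\right) = 3$)
$a = -81$ ($a = \left(-81\right) 1 = -81$)
$y{\left(0 \right)} \left(\frac{1}{a} - 1094\right) = 3 \left(\frac{1}{-81} - 1094\right) = 3 \left(- \frac{1}{81} - 1094\right) = 3 \left(- \frac{88615}{81}\right) = - \frac{88615}{27}$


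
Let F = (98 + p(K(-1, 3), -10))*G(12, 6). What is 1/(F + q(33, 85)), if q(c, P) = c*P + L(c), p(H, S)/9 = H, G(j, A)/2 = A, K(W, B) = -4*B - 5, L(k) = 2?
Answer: 1/2147 ≈ 0.00046577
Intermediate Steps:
K(W, B) = -5 - 4*B
G(j, A) = 2*A
p(H, S) = 9*H
q(c, P) = 2 + P*c (q(c, P) = c*P + 2 = P*c + 2 = 2 + P*c)
F = -660 (F = (98 + 9*(-5 - 4*3))*(2*6) = (98 + 9*(-5 - 12))*12 = (98 + 9*(-17))*12 = (98 - 153)*12 = -55*12 = -660)
1/(F + q(33, 85)) = 1/(-660 + (2 + 85*33)) = 1/(-660 + (2 + 2805)) = 1/(-660 + 2807) = 1/2147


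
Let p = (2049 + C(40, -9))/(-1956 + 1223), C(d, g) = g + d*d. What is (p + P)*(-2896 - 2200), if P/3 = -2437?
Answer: 27327824888/733 ≈ 3.7282e+7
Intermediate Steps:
P = -7311 (P = 3*(-2437) = -7311)
C(d, g) = g + d²
p = -3640/733 (p = (2049 + (-9 + 40²))/(-1956 + 1223) = (2049 + (-9 + 1600))/(-733) = (2049 + 1591)*(-1/733) = 3640*(-1/733) = -3640/733 ≈ -4.9659)
(p + P)*(-2896 - 2200) = (-3640/733 - 7311)*(-2896 - 2200) = -5362603/733*(-5096) = 27327824888/733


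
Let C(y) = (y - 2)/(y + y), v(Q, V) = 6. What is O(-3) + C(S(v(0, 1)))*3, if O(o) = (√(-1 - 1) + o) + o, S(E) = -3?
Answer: -7/2 + I*√2 ≈ -3.5 + 1.4142*I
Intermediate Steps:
C(y) = (-2 + y)/(2*y) (C(y) = (-2 + y)/((2*y)) = (-2 + y)*(1/(2*y)) = (-2 + y)/(2*y))
O(o) = 2*o + I*√2 (O(o) = (√(-2) + o) + o = (I*√2 + o) + o = (o + I*√2) + o = 2*o + I*√2)
O(-3) + C(S(v(0, 1)))*3 = (2*(-3) + I*√2) + ((½)*(-2 - 3)/(-3))*3 = (-6 + I*√2) + ((½)*(-⅓)*(-5))*3 = (-6 + I*√2) + (⅚)*3 = (-6 + I*√2) + 5/2 = -7/2 + I*√2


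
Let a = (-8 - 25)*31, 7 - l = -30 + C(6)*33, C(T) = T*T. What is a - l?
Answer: 128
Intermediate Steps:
C(T) = T**2
l = -1151 (l = 7 - (-30 + 6**2*33) = 7 - (-30 + 36*33) = 7 - (-30 + 1188) = 7 - 1*1158 = 7 - 1158 = -1151)
a = -1023 (a = -33*31 = -1023)
a - l = -1023 - 1*(-1151) = -1023 + 1151 = 128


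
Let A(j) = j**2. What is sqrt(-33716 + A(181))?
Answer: I*sqrt(955) ≈ 30.903*I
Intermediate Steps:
sqrt(-33716 + A(181)) = sqrt(-33716 + 181**2) = sqrt(-33716 + 32761) = sqrt(-955) = I*sqrt(955)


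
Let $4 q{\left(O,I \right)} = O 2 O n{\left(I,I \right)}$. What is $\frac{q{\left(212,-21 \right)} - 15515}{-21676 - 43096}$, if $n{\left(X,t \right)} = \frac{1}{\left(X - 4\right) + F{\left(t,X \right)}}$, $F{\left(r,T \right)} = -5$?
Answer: $\frac{243961}{971580} \approx 0.2511$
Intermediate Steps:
$n{\left(X,t \right)} = \frac{1}{-9 + X}$ ($n{\left(X,t \right)} = \frac{1}{\left(X - 4\right) - 5} = \frac{1}{\left(-4 + X\right) - 5} = \frac{1}{-9 + X}$)
$q{\left(O,I \right)} = \frac{O^{2}}{2 \left(-9 + I\right)}$ ($q{\left(O,I \right)} = \frac{O 2 O \frac{1}{-9 + I}}{4} = \frac{2 O^{2} \frac{1}{-9 + I}}{4} = \frac{O^{2}}{2 \left(-9 + I\right)}$)
$\frac{q{\left(212,-21 \right)} - 15515}{-21676 - 43096} = \frac{\frac{212^{2}}{2 \left(-9 - 21\right)} - 15515}{-21676 - 43096} = \frac{\frac{1}{2} \cdot 44944 \frac{1}{-30} - 15515}{-64772} = \left(\frac{1}{2} \cdot 44944 \left(- \frac{1}{30}\right) - 15515\right) \left(- \frac{1}{64772}\right) = \left(- \frac{11236}{15} - 15515\right) \left(- \frac{1}{64772}\right) = \left(- \frac{243961}{15}\right) \left(- \frac{1}{64772}\right) = \frac{243961}{971580}$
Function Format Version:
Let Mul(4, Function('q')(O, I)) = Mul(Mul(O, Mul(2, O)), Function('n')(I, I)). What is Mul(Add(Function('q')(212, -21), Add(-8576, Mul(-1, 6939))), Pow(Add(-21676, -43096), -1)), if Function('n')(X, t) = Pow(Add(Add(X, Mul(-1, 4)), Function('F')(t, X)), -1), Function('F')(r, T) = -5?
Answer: Rational(243961, 971580) ≈ 0.25110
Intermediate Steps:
Function('n')(X, t) = Pow(Add(-9, X), -1) (Function('n')(X, t) = Pow(Add(Add(X, Mul(-1, 4)), -5), -1) = Pow(Add(Add(X, -4), -5), -1) = Pow(Add(Add(-4, X), -5), -1) = Pow(Add(-9, X), -1))
Function('q')(O, I) = Mul(Rational(1, 2), Pow(O, 2), Pow(Add(-9, I), -1)) (Function('q')(O, I) = Mul(Rational(1, 4), Mul(Mul(O, Mul(2, O)), Pow(Add(-9, I), -1))) = Mul(Rational(1, 4), Mul(Mul(2, Pow(O, 2)), Pow(Add(-9, I), -1))) = Mul(Rational(1, 4), Mul(2, Pow(O, 2), Pow(Add(-9, I), -1))) = Mul(Rational(1, 2), Pow(O, 2), Pow(Add(-9, I), -1)))
Mul(Add(Function('q')(212, -21), Add(-8576, Mul(-1, 6939))), Pow(Add(-21676, -43096), -1)) = Mul(Add(Mul(Rational(1, 2), Pow(212, 2), Pow(Add(-9, -21), -1)), Add(-8576, Mul(-1, 6939))), Pow(Add(-21676, -43096), -1)) = Mul(Add(Mul(Rational(1, 2), 44944, Pow(-30, -1)), Add(-8576, -6939)), Pow(-64772, -1)) = Mul(Add(Mul(Rational(1, 2), 44944, Rational(-1, 30)), -15515), Rational(-1, 64772)) = Mul(Add(Rational(-11236, 15), -15515), Rational(-1, 64772)) = Mul(Rational(-243961, 15), Rational(-1, 64772)) = Rational(243961, 971580)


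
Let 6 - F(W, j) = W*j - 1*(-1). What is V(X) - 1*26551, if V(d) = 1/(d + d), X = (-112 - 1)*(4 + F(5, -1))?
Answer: -84007365/3164 ≈ -26551.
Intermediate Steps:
F(W, j) = 5 - W*j (F(W, j) = 6 - (W*j - 1*(-1)) = 6 - (W*j + 1) = 6 - (1 + W*j) = 6 + (-1 - W*j) = 5 - W*j)
X = -1582 (X = (-112 - 1)*(4 + (5 - 1*5*(-1))) = -113*(4 + (5 + 5)) = -113*(4 + 10) = -113*14 = -1582)
V(d) = 1/(2*d)
V(X) - 1*26551 = (½)/(-1582) - 1*26551 = (½)*(-1/1582) - 26551 = -1/3164 - 26551 = -84007365/3164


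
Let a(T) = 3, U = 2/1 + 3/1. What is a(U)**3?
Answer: 27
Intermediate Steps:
U = 5 (U = 2*1 + 3*1 = 2 + 3 = 5)
a(U)**3 = 3**3 = 27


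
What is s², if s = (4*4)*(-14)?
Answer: 50176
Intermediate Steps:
s = -224 (s = 16*(-14) = -224)
s² = (-224)² = 50176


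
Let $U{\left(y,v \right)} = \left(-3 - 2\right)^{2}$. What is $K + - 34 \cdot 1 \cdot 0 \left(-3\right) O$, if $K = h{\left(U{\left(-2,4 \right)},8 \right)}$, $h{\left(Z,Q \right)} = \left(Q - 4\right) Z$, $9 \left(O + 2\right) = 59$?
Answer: $100$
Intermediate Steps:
$O = \frac{41}{9}$ ($O = -2 + \frac{1}{9} \cdot 59 = -2 + \frac{59}{9} = \frac{41}{9} \approx 4.5556$)
$U{\left(y,v \right)} = 25$ ($U{\left(y,v \right)} = \left(-5\right)^{2} = 25$)
$h{\left(Z,Q \right)} = Z \left(-4 + Q\right)$ ($h{\left(Z,Q \right)} = \left(-4 + Q\right) Z = Z \left(-4 + Q\right)$)
$K = 100$ ($K = 25 \left(-4 + 8\right) = 25 \cdot 4 = 100$)
$K + - 34 \cdot 1 \cdot 0 \left(-3\right) O = 100 + - 34 \cdot 1 \cdot 0 \left(-3\right) \frac{41}{9} = 100 + - 34 \cdot 0 \left(-3\right) \frac{41}{9} = 100 + \left(-34\right) 0 \cdot \frac{41}{9} = 100 + 0 \cdot \frac{41}{9} = 100 + 0 = 100$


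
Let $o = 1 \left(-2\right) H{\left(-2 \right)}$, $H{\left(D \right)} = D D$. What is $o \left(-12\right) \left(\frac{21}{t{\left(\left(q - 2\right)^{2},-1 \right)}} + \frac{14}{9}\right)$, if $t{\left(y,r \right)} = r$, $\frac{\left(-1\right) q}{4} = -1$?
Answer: $- \frac{5600}{3} \approx -1866.7$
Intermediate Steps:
$q = 4$ ($q = \left(-4\right) \left(-1\right) = 4$)
$H{\left(D \right)} = D^{2}$
$o = -8$ ($o = 1 \left(-2\right) \left(-2\right)^{2} = \left(-2\right) 4 = -8$)
$o \left(-12\right) \left(\frac{21}{t{\left(\left(q - 2\right)^{2},-1 \right)}} + \frac{14}{9}\right) = \left(-8\right) \left(-12\right) \left(\frac{21}{-1} + \frac{14}{9}\right) = 96 \left(21 \left(-1\right) + 14 \cdot \frac{1}{9}\right) = 96 \left(-21 + \frac{14}{9}\right) = 96 \left(- \frac{175}{9}\right) = - \frac{5600}{3}$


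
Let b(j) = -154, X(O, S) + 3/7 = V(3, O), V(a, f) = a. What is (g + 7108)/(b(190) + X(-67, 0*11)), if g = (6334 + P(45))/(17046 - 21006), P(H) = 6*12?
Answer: -98494459/2098800 ≈ -46.929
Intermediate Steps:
X(O, S) = 18/7 (X(O, S) = -3/7 + 3 = 18/7)
P(H) = 72
g = -3203/1980 (g = (6334 + 72)/(17046 - 21006) = 6406/(-3960) = 6406*(-1/3960) = -3203/1980 ≈ -1.6177)
(g + 7108)/(b(190) + X(-67, 0*11)) = (-3203/1980 + 7108)/(-154 + 18/7) = 14070637/(1980*(-1060/7)) = (14070637/1980)*(-7/1060) = -98494459/2098800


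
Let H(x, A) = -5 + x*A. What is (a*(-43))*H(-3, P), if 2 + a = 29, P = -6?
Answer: -15093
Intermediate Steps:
a = 27 (a = -2 + 29 = 27)
H(x, A) = -5 + A*x
(a*(-43))*H(-3, P) = (27*(-43))*(-5 - 6*(-3)) = -1161*(-5 + 18) = -1161*13 = -15093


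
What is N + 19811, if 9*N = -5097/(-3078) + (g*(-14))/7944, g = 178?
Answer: 30275933015/1528227 ≈ 19811.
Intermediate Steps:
N = 227918/1528227 (N = (-5097/(-3078) + (178*(-14))/7944)/9 = (-5097*(-1/3078) - 2492*1/7944)/9 = (1699/1026 - 623/1986)/9 = (⅑)*(227918/169803) = 227918/1528227 ≈ 0.14914)
N + 19811 = 227918/1528227 + 19811 = 30275933015/1528227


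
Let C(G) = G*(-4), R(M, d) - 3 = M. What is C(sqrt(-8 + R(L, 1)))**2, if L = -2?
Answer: -112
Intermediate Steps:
R(M, d) = 3 + M
C(G) = -4*G
C(sqrt(-8 + R(L, 1)))**2 = (-4*sqrt(-8 + (3 - 2)))**2 = (-4*sqrt(-8 + 1))**2 = (-4*I*sqrt(7))**2 = -112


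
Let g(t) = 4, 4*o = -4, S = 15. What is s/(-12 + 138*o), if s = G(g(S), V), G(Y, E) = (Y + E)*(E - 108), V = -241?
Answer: -27571/50 ≈ -551.42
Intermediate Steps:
o = -1 (o = (¼)*(-4) = -1)
G(Y, E) = (-108 + E)*(E + Y) (G(Y, E) = (E + Y)*(-108 + E) = (-108 + E)*(E + Y))
s = 82713 (s = (-241)² - 108*(-241) - 108*4 - 241*4 = 58081 + 26028 - 432 - 964 = 82713)
s/(-12 + 138*o) = 82713/(-12 + 138*(-1)) = 82713/(-12 - 138) = 82713/(-150) = 82713*(-1/150) = -27571/50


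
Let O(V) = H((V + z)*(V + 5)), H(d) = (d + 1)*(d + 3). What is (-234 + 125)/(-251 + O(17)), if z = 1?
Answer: -109/158152 ≈ -0.00068921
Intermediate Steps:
H(d) = (1 + d)*(3 + d)
O(V) = 3 + (1 + V)²*(5 + V)² + 4*(1 + V)*(5 + V) (O(V) = 3 + ((V + 1)*(V + 5))² + 4*((V + 1)*(V + 5)) = 3 + ((1 + V)*(5 + V))² + 4*((1 + V)*(5 + V)) = 3 + (1 + V)²*(5 + V)² + 4*(1 + V)*(5 + V))
(-234 + 125)/(-251 + O(17)) = (-234 + 125)/(-251 + (48 + 17⁴ + 12*17³ + 50*17² + 84*17)) = -109/(-251 + (48 + 83521 + 12*4913 + 50*289 + 1428)) = -109/(-251 + (48 + 83521 + 58956 + 14450 + 1428)) = -109/(-251 + 158403) = -109/158152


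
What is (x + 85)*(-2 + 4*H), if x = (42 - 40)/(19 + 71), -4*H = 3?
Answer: -3826/9 ≈ -425.11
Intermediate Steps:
H = -3/4 (H = -1/4*3 = -3/4 ≈ -0.75000)
x = 1/45 (x = 2/90 = 2*(1/90) = 1/45 ≈ 0.022222)
(x + 85)*(-2 + 4*H) = (1/45 + 85)*(-2 + 4*(-3/4)) = 3826*(-2 - 3)/45 = (3826/45)*(-5) = -3826/9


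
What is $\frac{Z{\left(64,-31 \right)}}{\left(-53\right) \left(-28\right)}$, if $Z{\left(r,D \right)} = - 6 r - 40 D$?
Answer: $\frac{214}{371} \approx 0.57682$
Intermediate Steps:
$Z{\left(r,D \right)} = - 40 D - 6 r$
$\frac{Z{\left(64,-31 \right)}}{\left(-53\right) \left(-28\right)} = \frac{\left(-40\right) \left(-31\right) - 384}{\left(-53\right) \left(-28\right)} = \frac{1240 - 384}{1484} = 856 \cdot \frac{1}{1484} = \frac{214}{371}$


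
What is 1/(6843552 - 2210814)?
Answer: 1/4632738 ≈ 2.1586e-7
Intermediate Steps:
1/(6843552 - 2210814) = 1/4632738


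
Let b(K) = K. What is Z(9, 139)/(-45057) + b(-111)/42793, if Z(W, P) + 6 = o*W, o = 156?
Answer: -21608647/642708067 ≈ -0.033621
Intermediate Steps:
Z(W, P) = -6 + 156*W
Z(9, 139)/(-45057) + b(-111)/42793 = (-6 + 156*9)/(-45057) - 111/42793 = (-6 + 1404)*(-1/45057) - 111*1/42793 = 1398*(-1/45057) - 111/42793 = -466/15019 - 111/42793 = -21608647/642708067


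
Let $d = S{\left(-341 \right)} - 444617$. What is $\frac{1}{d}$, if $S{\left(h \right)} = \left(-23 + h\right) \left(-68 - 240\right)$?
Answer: $- \frac{1}{332505} \approx -3.0075 \cdot 10^{-6}$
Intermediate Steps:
$S{\left(h \right)} = 7084 - 308 h$ ($S{\left(h \right)} = \left(-23 + h\right) \left(-308\right) = 7084 - 308 h$)
$d = -332505$ ($d = \left(7084 - -105028\right) - 444617 = \left(7084 + 105028\right) - 444617 = 112112 - 444617 = -332505$)
$\frac{1}{d} = \frac{1}{-332505} = - \frac{1}{332505}$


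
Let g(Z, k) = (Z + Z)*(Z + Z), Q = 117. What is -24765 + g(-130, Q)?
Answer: 42835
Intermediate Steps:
g(Z, k) = 4*Z**2 (g(Z, k) = (2*Z)*(2*Z) = 4*Z**2)
-24765 + g(-130, Q) = -24765 + 4*(-130)**2 = -24765 + 4*16900 = -24765 + 67600 = 42835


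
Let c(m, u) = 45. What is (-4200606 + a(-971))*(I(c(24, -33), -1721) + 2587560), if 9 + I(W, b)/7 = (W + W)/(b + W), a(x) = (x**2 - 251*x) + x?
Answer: -6537523870397565/838 ≈ -7.8013e+12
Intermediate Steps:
a(x) = x**2 - 250*x
I(W, b) = -63 + 14*W/(W + b) (I(W, b) = -63 + 7*((W + W)/(b + W)) = -63 + 7*((2*W)/(W + b)) = -63 + 7*(2*W/(W + b)) = -63 + 14*W/(W + b))
(-4200606 + a(-971))*(I(c(24, -33), -1721) + 2587560) = (-4200606 - 971*(-250 - 971))*(7*(-9*(-1721) - 7*45)/(45 - 1721) + 2587560) = (-4200606 - 971*(-1221))*(7*(15489 - 315)/(-1676) + 2587560) = (-4200606 + 1185591)*(7*(-1/1676)*15174 + 2587560) = -3015015*(-53109/838 + 2587560) = -3015015*2168322171/838 = -6537523870397565/838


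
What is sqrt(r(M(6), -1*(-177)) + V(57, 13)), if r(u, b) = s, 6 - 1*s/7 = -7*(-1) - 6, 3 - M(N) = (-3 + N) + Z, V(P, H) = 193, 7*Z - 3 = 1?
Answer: 2*sqrt(57) ≈ 15.100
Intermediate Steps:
Z = 4/7 (Z = 3/7 + (1/7)*1 = 3/7 + 1/7 = 4/7 ≈ 0.57143)
M(N) = 38/7 - N (M(N) = 3 - ((-3 + N) + 4/7) = 3 - (-17/7 + N) = 3 + (17/7 - N) = 38/7 - N)
s = 35 (s = 42 - 7*(-7*(-1) - 6) = 42 - 7*(7 - 6) = 42 - 7*1 = 42 - 7 = 35)
r(u, b) = 35
sqrt(r(M(6), -1*(-177)) + V(57, 13)) = sqrt(35 + 193) = sqrt(228) = 2*sqrt(57)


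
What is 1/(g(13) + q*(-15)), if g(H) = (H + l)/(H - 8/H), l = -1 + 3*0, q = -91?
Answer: 161/219921 ≈ 0.00073208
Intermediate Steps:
l = -1 (l = -1 + 0 = -1)
g(H) = (-1 + H)/(H - 8/H) (g(H) = (H - 1)/(H - 8/H) = (-1 + H)/(H - 8/H))
1/(g(13) + q*(-15)) = 1/(13*(-1 + 13)/(-8 + 13²) - 91*(-15)) = 1/(13*12/(-8 + 169) + 1365) = 1/(13*12/161 + 1365) = 1/(13*(1/161)*12 + 1365) = 1/(156/161 + 1365) = 1/(219921/161) = 161/219921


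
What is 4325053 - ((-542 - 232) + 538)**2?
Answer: 4269357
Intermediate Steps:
4325053 - ((-542 - 232) + 538)**2 = 4325053 - (-774 + 538)**2 = 4325053 - 1*(-236)**2 = 4325053 - 1*55696 = 4325053 - 55696 = 4269357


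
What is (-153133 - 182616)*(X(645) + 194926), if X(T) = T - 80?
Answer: -65635907759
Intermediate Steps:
X(T) = -80 + T
(-153133 - 182616)*(X(645) + 194926) = (-153133 - 182616)*((-80 + 645) + 194926) = -335749*(565 + 194926) = -335749*195491 = -65635907759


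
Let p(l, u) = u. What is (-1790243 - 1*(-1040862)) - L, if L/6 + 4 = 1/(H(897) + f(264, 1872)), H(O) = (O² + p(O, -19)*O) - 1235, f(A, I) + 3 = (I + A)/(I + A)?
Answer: -589241140459/786329 ≈ -7.4936e+5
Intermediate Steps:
f(A, I) = -2 (f(A, I) = -3 + (I + A)/(I + A) = -3 + (A + I)/(A + I) = -3 + 1 = -2)
H(O) = -1235 + O² - 19*O (H(O) = (O² - 19*O) - 1235 = -1235 + O² - 19*O)
L = -18871890/786329 (L = -24 + 6/((-1235 + 897² - 19*897) - 2) = -24 + 6/((-1235 + 804609 - 17043) - 2) = -24 + 6/(786331 - 2) = -24 + 6/786329 = -18871890/786329 ≈ -24.000)
(-1790243 - 1*(-1040862)) - L = (-1790243 - 1*(-1040862)) - 1*(-18871890/786329) = (-1790243 + 1040862) + 18871890/786329 = -749381 + 18871890/786329 = -589241140459/786329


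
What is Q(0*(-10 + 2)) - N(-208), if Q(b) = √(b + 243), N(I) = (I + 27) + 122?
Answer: 59 + 9*√3 ≈ 74.589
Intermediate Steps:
N(I) = 149 + I (N(I) = (27 + I) + 122 = 149 + I)
Q(b) = √(243 + b)
Q(0*(-10 + 2)) - N(-208) = √(243 + 0*(-10 + 2)) - (149 - 208) = √(243 + 0*(-8)) - 1*(-59) = √(243 + 0) + 59 = √243 + 59 = 9*√3 + 59 = 59 + 9*√3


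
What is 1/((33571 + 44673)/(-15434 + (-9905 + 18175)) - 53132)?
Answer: -1791/95178973 ≈ -1.8817e-5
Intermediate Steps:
1/((33571 + 44673)/(-15434 + (-9905 + 18175)) - 53132) = 1/(78244/(-15434 + 8270) - 53132) = 1/(78244/(-7164) - 53132) = 1/(78244*(-1/7164) - 53132) = 1/(-19561/1791 - 53132) = 1/(-95178973/1791) = -1791/95178973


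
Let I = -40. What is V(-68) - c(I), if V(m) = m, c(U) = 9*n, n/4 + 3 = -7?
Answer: 292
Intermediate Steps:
n = -40 (n = -12 + 4*(-7) = -12 - 28 = -40)
c(U) = -360 (c(U) = 9*(-40) = -360)
V(-68) - c(I) = -68 - 1*(-360) = -68 + 360 = 292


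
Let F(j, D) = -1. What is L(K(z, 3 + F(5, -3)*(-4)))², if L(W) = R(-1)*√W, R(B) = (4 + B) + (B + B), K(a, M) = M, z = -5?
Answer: 7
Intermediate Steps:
R(B) = 4 + 3*B (R(B) = (4 + B) + 2*B = 4 + 3*B)
L(W) = √W (L(W) = (4 + 3*(-1))*√W = (4 - 3)*√W = 1*√W = √W)
L(K(z, 3 + F(5, -3)*(-4)))² = (√(3 - 1*(-4)))² = (√(3 + 4))² = (√7)² = 7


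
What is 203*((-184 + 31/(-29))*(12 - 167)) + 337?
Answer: 5823532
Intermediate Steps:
203*((-184 + 31/(-29))*(12 - 167)) + 337 = 203*((-184 + 31*(-1/29))*(-155)) + 337 = 203*((-184 - 31/29)*(-155)) + 337 = 203*(-5367/29*(-155)) + 337 = 203*(831885/29) + 337 = 5823195 + 337 = 5823532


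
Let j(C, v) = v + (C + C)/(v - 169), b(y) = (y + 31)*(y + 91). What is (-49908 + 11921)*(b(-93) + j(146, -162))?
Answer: 488892690/331 ≈ 1.4770e+6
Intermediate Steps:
b(y) = (31 + y)*(91 + y)
j(C, v) = v + 2*C/(-169 + v) (j(C, v) = v + (2*C)/(-169 + v) = v + 2*C/(-169 + v))
(-49908 + 11921)*(b(-93) + j(146, -162)) = (-49908 + 11921)*((2821 + (-93)² + 122*(-93)) + ((-162)² - 169*(-162) + 2*146)/(-169 - 162)) = -37987*((2821 + 8649 - 11346) + (26244 + 27378 + 292)/(-331)) = -37987*(124 - 1/331*53914) = -37987*(124 - 53914/331) = -37987*(-12870/331) = 488892690/331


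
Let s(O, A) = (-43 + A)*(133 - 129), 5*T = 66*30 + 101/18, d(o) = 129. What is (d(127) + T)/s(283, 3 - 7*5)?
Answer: -47351/27000 ≈ -1.7537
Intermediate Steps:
T = 35741/90 (T = (66*30 + 101/18)/5 = (1980 + 101*(1/18))/5 = (1980 + 101/18)/5 = (⅕)*(35741/18) = 35741/90 ≈ 397.12)
s(O, A) = -172 + 4*A (s(O, A) = (-43 + A)*4 = -172 + 4*A)
(d(127) + T)/s(283, 3 - 7*5) = (129 + 35741/90)/(-172 + 4*(3 - 7*5)) = 47351/(90*(-172 + 4*(3 - 35))) = 47351/(90*(-172 + 4*(-32))) = 47351/(90*(-172 - 128)) = (47351/90)/(-300) = (47351/90)*(-1/300) = -47351/27000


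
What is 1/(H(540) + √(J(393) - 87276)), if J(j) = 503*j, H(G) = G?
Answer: 20/6711 - √1363/20133 ≈ 0.0011464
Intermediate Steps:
1/(H(540) + √(J(393) - 87276)) = 1/(540 + √(503*393 - 87276)) = 1/(540 + √(197679 - 87276)) = 1/(540 + √110403) = 1/(540 + 9*√1363)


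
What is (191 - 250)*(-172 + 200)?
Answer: -1652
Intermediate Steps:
(191 - 250)*(-172 + 200) = -59*28 = -1652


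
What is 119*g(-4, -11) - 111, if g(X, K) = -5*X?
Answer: 2269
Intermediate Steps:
119*g(-4, -11) - 111 = 119*(-5*(-4)) - 111 = 119*20 - 111 = 2380 - 111 = 2269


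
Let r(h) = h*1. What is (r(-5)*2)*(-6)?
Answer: 60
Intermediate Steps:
r(h) = h
(r(-5)*2)*(-6) = -5*2*(-6) = -10*(-6) = 60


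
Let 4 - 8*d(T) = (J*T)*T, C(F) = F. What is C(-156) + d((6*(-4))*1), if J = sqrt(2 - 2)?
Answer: -311/2 ≈ -155.50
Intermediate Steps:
J = 0 (J = sqrt(0) = 0)
d(T) = 1/2 (d(T) = 1/2 - 0*T*T/8 = 1/2 - 0*T = 1/2 - 1/8*0 = 1/2 + 0 = 1/2)
C(-156) + d((6*(-4))*1) = -156 + 1/2 = -311/2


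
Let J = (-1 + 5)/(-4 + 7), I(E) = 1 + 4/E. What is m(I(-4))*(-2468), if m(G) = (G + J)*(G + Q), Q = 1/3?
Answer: -9872/9 ≈ -1096.9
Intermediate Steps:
Q = ⅓ ≈ 0.33333
J = 4/3 ≈ 1.3333
m(G) = (⅓ + G)*(4/3 + G) (m(G) = (G + 4/3)*(G + ⅓) = (4/3 + G)*(⅓ + G) = (⅓ + G)*(4/3 + G))
m(I(-4))*(-2468) = (4/9 + ((4 - 4)/(-4))² + 5*((4 - 4)/(-4))/3)*(-2468) = (4/9 + (-¼*0)² + 5*(-¼*0)/3)*(-2468) = (4/9 + 0² + (5/3)*0)*(-2468) = (4/9 + 0 + 0)*(-2468) = (4/9)*(-2468) = -9872/9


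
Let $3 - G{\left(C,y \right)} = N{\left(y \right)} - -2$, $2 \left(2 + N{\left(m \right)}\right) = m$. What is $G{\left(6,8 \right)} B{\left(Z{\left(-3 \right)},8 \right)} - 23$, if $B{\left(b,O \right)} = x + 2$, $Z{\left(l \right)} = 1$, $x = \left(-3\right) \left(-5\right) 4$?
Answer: $-85$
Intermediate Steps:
$x = 60$ ($x = 15 \cdot 4 = 60$)
$N{\left(m \right)} = -2 + \frac{m}{2}$
$G{\left(C,y \right)} = 3 - \frac{y}{2}$ ($G{\left(C,y \right)} = 3 - \left(\left(-2 + \frac{y}{2}\right) - -2\right) = 3 - \left(\left(-2 + \frac{y}{2}\right) + 2\right) = 3 - \frac{y}{2}$)
$B{\left(b,O \right)} = 62$ ($B{\left(b,O \right)} = 60 + 2 = 62$)
$G{\left(6,8 \right)} B{\left(Z{\left(-3 \right)},8 \right)} - 23 = \left(3 - 4\right) 62 - 23 = \left(-1\right) 62 - 23 = -62 - 23 = -85$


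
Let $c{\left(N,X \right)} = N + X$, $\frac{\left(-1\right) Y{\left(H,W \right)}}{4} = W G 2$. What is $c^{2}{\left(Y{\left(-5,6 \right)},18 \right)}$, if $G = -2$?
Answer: $12996$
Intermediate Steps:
$Y{\left(H,W \right)} = 16 W$ ($Y{\left(H,W \right)} = - 4 W \left(-2\right) 2 = - 4 - 2 W 2 = - 4 \left(- 4 W\right) = 16 W$)
$c^{2}{\left(Y{\left(-5,6 \right)},18 \right)} = \left(16 \cdot 6 + 18\right)^{2} = \left(96 + 18\right)^{2} = 114^{2} = 12996$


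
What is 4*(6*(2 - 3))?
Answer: -24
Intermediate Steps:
4*(6*(2 - 3)) = 4*(6*(-1)) = 4*(-6) = -24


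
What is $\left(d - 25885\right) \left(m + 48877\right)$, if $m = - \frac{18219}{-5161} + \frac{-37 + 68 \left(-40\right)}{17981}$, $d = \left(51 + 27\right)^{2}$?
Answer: $- \frac{89819238543819419}{92799941} \approx -9.6788 \cdot 10^{8}$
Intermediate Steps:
$d = 6084$ ($d = 78^{2} = 6084$)
$m = \frac{313366962}{92799941}$ ($m = \left(-18219\right) \left(- \frac{1}{5161}\right) + \left(-37 - 2720\right) \frac{1}{17981} = \frac{18219}{5161} - \frac{2757}{17981} = \frac{313366962}{92799941} \approx 3.3768$)
$\left(d - 25885\right) \left(m + 48877\right) = \left(6084 - 25885\right) \left(\frac{313366962}{92799941} + 48877\right) = \left(-19801\right) \frac{4536096083219}{92799941} = - \frac{89819238543819419}{92799941}$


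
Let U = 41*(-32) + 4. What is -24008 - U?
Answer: -22700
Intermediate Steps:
U = -1308 (U = -1312 + 4 = -1308)
-24008 - U = -24008 - 1*(-1308) = -24008 + 1308 = -22700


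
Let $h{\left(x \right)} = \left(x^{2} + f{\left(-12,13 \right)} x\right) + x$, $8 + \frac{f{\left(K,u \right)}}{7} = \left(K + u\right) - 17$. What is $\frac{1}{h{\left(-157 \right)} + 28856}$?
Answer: $\frac{1}{79724} \approx 1.2543 \cdot 10^{-5}$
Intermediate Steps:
$f{\left(K,u \right)} = -175 + 7 K + 7 u$ ($f{\left(K,u \right)} = -56 + 7 \left(\left(K + u\right) - 17\right) = -56 + 7 \left(-17 + K + u\right) = -56 + \left(-119 + 7 K + 7 u\right) = -175 + 7 K + 7 u$)
$h{\left(x \right)} = x^{2} - 167 x$ ($h{\left(x \right)} = \left(x^{2} + \left(-175 + 7 \left(-12\right) + 7 \cdot 13\right) x\right) + x = \left(x^{2} + \left(-175 - 84 + 91\right) x\right) + x = \left(x^{2} - 168 x\right) + x = x^{2} - 167 x$)
$\frac{1}{h{\left(-157 \right)} + 28856} = \frac{1}{- 157 \left(-167 - 157\right) + 28856} = \frac{1}{\left(-157\right) \left(-324\right) + 28856} = \frac{1}{50868 + 28856} = \frac{1}{79724}$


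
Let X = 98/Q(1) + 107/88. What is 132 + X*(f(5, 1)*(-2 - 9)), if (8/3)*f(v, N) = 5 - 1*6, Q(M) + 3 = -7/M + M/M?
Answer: 17683/192 ≈ 92.099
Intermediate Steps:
Q(M) = -2 - 7/M (Q(M) = -3 + (-7/M + M/M) = -3 + (-7/M + 1) = -3 + (1 - 7/M) = -2 - 7/M)
f(v, N) = -3/8 (f(v, N) = 3*(5 - 1*6)/8 = 3*(5 - 6)/8 = (3/8)*(-1) = -3/8)
X = -7661/792 (X = 98/(-2 - 7/1) + 107/88 = 98/(-2 - 7*1) + 107*(1/88) = 98/(-2 - 7) + 107/88 = 98/(-9) + 107/88 = 98*(-1/9) + 107/88 = -98/9 + 107/88 = -7661/792 ≈ -9.6730)
132 + X*(f(5, 1)*(-2 - 9)) = 132 - (-7661)*(-2 - 9)/2112 = 132 - (-7661)*(-11)/2112 = 132 - 7661/792*33/8 = 132 - 7661/192 = 17683/192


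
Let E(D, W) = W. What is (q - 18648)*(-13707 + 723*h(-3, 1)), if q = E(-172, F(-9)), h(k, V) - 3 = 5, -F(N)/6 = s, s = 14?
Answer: 148413636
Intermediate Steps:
F(N) = -84 (F(N) = -6*14 = -84)
h(k, V) = 8 (h(k, V) = 3 + 5 = 8)
q = -84
(q - 18648)*(-13707 + 723*h(-3, 1)) = (-84 - 18648)*(-13707 + 723*8) = -18732*(-13707 + 5784) = -18732*(-7923) = 148413636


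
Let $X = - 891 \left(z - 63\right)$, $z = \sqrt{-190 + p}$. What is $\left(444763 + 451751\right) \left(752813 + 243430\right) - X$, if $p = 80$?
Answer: $893145740769 + 891 i \sqrt{110} \approx 8.9315 \cdot 10^{11} + 9344.9 i$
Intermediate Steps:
$z = i \sqrt{110}$ ($z = \sqrt{-190 + 80} = \sqrt{-110} = i \sqrt{110} \approx 10.488 i$)
$X = 56133 - 891 i \sqrt{110}$ ($X = - 891 \left(i \sqrt{110} - 63\right) = - 891 \left(-63 + i \sqrt{110}\right) = 56133 - 891 i \sqrt{110} \approx 56133.0 - 9344.9 i$)
$\left(444763 + 451751\right) \left(752813 + 243430\right) - X = \left(444763 + 451751\right) \left(752813 + 243430\right) - \left(56133 - 891 i \sqrt{110}\right) = 896514 \cdot 996243 - \left(56133 - 891 i \sqrt{110}\right) = 893145796902 - \left(56133 - 891 i \sqrt{110}\right) = 893145740769 + 891 i \sqrt{110}$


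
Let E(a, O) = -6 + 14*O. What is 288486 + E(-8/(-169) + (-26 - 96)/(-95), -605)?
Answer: 280010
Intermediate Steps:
288486 + E(-8/(-169) + (-26 - 96)/(-95), -605) = 288486 + (-6 + 14*(-605)) = 288486 + (-6 - 8470) = 288486 - 8476 = 280010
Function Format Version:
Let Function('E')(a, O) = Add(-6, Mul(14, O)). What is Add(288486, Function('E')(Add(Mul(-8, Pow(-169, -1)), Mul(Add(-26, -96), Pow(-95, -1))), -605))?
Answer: 280010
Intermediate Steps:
Add(288486, Function('E')(Add(Mul(-8, Pow(-169, -1)), Mul(Add(-26, -96), Pow(-95, -1))), -605)) = Add(288486, Add(-6, Mul(14, -605))) = Add(288486, Add(-6, -8470)) = Add(288486, -8476) = 280010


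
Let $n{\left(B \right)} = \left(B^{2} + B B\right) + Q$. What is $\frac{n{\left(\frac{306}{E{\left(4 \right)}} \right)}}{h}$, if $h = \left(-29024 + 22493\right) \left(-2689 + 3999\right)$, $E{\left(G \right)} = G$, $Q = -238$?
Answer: $- \frac{22933}{17111220} \approx -0.0013402$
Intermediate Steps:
$h = -8555610$ ($h = \left(-6531\right) 1310 = -8555610$)
$n{\left(B \right)} = -238 + 2 B^{2}$ ($n{\left(B \right)} = \left(B^{2} + B B\right) - 238 = \left(B^{2} + B^{2}\right) - 238 = 2 B^{2} - 238 = -238 + 2 B^{2}$)
$\frac{n{\left(\frac{306}{E{\left(4 \right)}} \right)}}{h} = \frac{-238 + 2 \left(\frac{306}{4}\right)^{2}}{-8555610} = \left(-238 + 2 \left(306 \cdot \frac{1}{4}\right)^{2}\right) \left(- \frac{1}{8555610}\right) = \left(-238 + 2 \left(\frac{153}{2}\right)^{2}\right) \left(- \frac{1}{8555610}\right) = \left(-238 + 2 \cdot \frac{23409}{4}\right) \left(- \frac{1}{8555610}\right) = \left(-238 + \frac{23409}{2}\right) \left(- \frac{1}{8555610}\right) = \frac{22933}{2} \left(- \frac{1}{8555610}\right) = - \frac{22933}{17111220}$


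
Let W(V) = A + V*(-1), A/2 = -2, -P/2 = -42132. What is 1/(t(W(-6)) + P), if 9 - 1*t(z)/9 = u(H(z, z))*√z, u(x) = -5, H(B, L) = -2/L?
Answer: 5623/474271665 - √2/158090555 ≈ 1.1847e-5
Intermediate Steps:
P = 84264 (P = -2*(-42132) = 84264)
A = -4 (A = 2*(-2) = -4)
W(V) = -4 - V (W(V) = -4 + V*(-1) = -4 - V)
t(z) = 81 + 45*√z (t(z) = 81 - (-45)*√z = 81 + 45*√z)
1/(t(W(-6)) + P) = 1/((81 + 45*√(-4 - 1*(-6))) + 84264) = 1/((81 + 45*√(-4 + 6)) + 84264) = 1/((81 + 45*√2) + 84264) = 1/(84345 + 45*√2)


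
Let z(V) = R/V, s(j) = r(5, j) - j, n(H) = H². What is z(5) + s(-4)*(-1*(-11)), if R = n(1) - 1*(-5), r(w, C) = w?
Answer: 501/5 ≈ 100.20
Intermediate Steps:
s(j) = 5 - j
R = 6 (R = 1² - 1*(-5) = 1 + 5 = 6)
z(V) = 6/V
z(5) + s(-4)*(-1*(-11)) = 6/5 + (5 - 1*(-4))*(-1*(-11)) = 6*(⅕) + (5 + 4)*11 = 6/5 + 9*11 = 6/5 + 99 = 501/5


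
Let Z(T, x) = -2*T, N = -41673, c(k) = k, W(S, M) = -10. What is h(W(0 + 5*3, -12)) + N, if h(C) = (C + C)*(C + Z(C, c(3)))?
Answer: -41873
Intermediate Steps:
h(C) = -2*C² (h(C) = (C + C)*(C - 2*C) = (2*C)*(-C) = -2*C²)
h(W(0 + 5*3, -12)) + N = -2*(-10)² - 41673 = -2*100 - 41673 = -200 - 41673 = -41873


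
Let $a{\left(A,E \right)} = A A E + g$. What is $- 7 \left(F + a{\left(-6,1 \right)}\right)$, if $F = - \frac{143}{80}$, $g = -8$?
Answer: $- \frac{14679}{80} \approx -183.49$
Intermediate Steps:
$F = - \frac{143}{80}$ ($F = \left(-143\right) \frac{1}{80} = - \frac{143}{80} \approx -1.7875$)
$a{\left(A,E \right)} = -8 + E A^{2}$ ($a{\left(A,E \right)} = A A E - 8 = A^{2} E - 8 = E A^{2} - 8 = -8 + E A^{2}$)
$- 7 \left(F + a{\left(-6,1 \right)}\right) = - 7 \left(- \frac{143}{80} - \left(8 - \left(-6\right)^{2}\right)\right) = - 7 \left(- \frac{143}{80} + \left(-8 + 1 \cdot 36\right)\right) = - 7 \left(- \frac{143}{80} + \left(-8 + 36\right)\right) = - 7 \left(- \frac{143}{80} + 28\right) = \left(-7\right) \frac{2097}{80} = - \frac{14679}{80}$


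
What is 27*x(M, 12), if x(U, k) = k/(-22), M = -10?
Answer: -162/11 ≈ -14.727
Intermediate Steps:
x(U, k) = -k/22 (x(U, k) = k*(-1/22) = -k/22)
27*x(M, 12) = 27*(-1/22*12) = 27*(-6/11) = -162/11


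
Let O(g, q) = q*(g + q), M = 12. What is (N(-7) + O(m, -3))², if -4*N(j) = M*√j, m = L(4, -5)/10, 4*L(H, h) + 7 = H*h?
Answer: 93681/1600 - 1323*I*√7/20 ≈ 58.551 - 175.02*I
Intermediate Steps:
L(H, h) = -7/4 + H*h/4 (L(H, h) = -7/4 + (H*h)/4 = -7/4 + H*h/4)
m = -27/40 (m = (-7/4 + (¼)*4*(-5))/10 = (-7/4 - 5)*(⅒) = -27/4*⅒ = -27/40 ≈ -0.67500)
N(j) = -3*√j
(N(-7) + O(m, -3))² = (-3*I*√7 - 3*(-27/40 - 3))² = (-3*I*√7 - 3*(-147/40))² = (-3*I*√7 + 441/40)² = (441/40 - 3*I*√7)²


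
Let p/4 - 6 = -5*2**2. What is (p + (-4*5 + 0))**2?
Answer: 5776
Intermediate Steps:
p = -56 (p = 24 + 4*(-5*2**2) = 24 + 4*(-5*4) = 24 + 4*(-20) = 24 - 80 = -56)
(p + (-4*5 + 0))**2 = (-56 + (-4*5 + 0))**2 = (-56 + (-20 + 0))**2 = (-56 - 20)**2 = (-76)**2 = 5776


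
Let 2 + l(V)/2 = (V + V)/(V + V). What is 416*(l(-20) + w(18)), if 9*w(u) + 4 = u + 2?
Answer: -832/9 ≈ -92.444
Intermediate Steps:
w(u) = -2/9 + u/9 (w(u) = -4/9 + (u + 2)/9 = -4/9 + (2 + u)/9 = -4/9 + (2/9 + u/9) = -2/9 + u/9)
l(V) = -2 (l(V) = -4 + 2*((V + V)/(V + V)) = -4 + 2*((2*V)/((2*V))) = -4 + 2*((2*V)*(1/(2*V))) = -4 + 2*1 = -4 + 2 = -2)
416*(l(-20) + w(18)) = 416*(-2 + (-2/9 + (⅑)*18)) = 416*(-2 + (-2/9 + 2)) = 416*(-2 + 16/9) = 416*(-2/9) = -832/9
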